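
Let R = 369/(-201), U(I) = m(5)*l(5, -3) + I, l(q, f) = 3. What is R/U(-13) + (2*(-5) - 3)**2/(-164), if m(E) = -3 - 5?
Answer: -398779/406556 ≈ -0.98087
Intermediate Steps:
m(E) = -8
U(I) = -24 + I (U(I) = -8*3 + I = -24 + I)
R = -123/67 (R = 369*(-1/201) = -123/67 ≈ -1.8358)
R/U(-13) + (2*(-5) - 3)**2/(-164) = -123/(67*(-24 - 13)) + (2*(-5) - 3)**2/(-164) = -123/67/(-37) + (-10 - 3)**2*(-1/164) = -123/67*(-1/37) + (-13)**2*(-1/164) = 123/2479 + 169*(-1/164) = 123/2479 - 169/164 = -398779/406556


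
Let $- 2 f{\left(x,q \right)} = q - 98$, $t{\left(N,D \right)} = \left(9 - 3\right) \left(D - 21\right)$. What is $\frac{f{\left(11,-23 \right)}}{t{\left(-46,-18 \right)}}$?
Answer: $- \frac{121}{468} \approx -0.25855$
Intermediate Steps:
$t{\left(N,D \right)} = -126 + 6 D$ ($t{\left(N,D \right)} = 6 \left(-21 + D\right) = -126 + 6 D$)
$f{\left(x,q \right)} = 49 - \frac{q}{2}$ ($f{\left(x,q \right)} = - \frac{q - 98}{2} = - \frac{-98 + q}{2} = 49 - \frac{q}{2}$)
$\frac{f{\left(11,-23 \right)}}{t{\left(-46,-18 \right)}} = \frac{49 - - \frac{23}{2}}{-126 + 6 \left(-18\right)} = \frac{49 + \frac{23}{2}}{-126 - 108} = \frac{121}{2 \left(-234\right)} = \frac{121}{2} \left(- \frac{1}{234}\right) = - \frac{121}{468}$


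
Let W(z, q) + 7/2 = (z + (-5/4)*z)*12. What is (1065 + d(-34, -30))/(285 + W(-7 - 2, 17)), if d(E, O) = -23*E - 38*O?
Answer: 5974/617 ≈ 9.6823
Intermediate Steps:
W(z, q) = -7/2 - 3*z (W(z, q) = -7/2 + (z + (-5/4)*z)*12 = -7/2 + (z + (-5*1/4)*z)*12 = -7/2 + (z - 5*z/4)*12 = -7/2 - z/4*12 = -7/2 - 3*z)
d(E, O) = -38*O - 23*E
(1065 + d(-34, -30))/(285 + W(-7 - 2, 17)) = (1065 + (-38*(-30) - 23*(-34)))/(285 + (-7/2 - 3*(-7 - 2))) = (1065 + (1140 + 782))/(285 + (-7/2 - 3*(-9))) = (1065 + 1922)/(285 + (-7/2 + 27)) = 2987/(285 + 47/2) = 2987/(617/2) = 2987*(2/617) = 5974/617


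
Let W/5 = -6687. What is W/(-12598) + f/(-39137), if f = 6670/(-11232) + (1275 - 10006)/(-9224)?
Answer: 4236564237136087/1596303798367824 ≈ 2.6540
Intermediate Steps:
f = 2283907/6475248 (f = 6670*(-1/11232) - 8731*(-1/9224) = -3335/5616 + 8731/9224 = 2283907/6475248 ≈ 0.35271)
W = -33435 (W = 5*(-6687) = -33435)
W/(-12598) + f/(-39137) = -33435/(-12598) + (2283907/6475248)/(-39137) = -33435*(-1/12598) + (2283907/6475248)*(-1/39137) = 33435/12598 - 2283907/253421780976 = 4236564237136087/1596303798367824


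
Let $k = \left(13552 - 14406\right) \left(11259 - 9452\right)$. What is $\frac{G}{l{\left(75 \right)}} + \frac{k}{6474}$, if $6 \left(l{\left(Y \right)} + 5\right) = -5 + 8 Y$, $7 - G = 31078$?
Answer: $- \frac{79954519}{140685} \approx -568.32$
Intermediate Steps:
$G = -31071$ ($G = 7 - 31078 = -31071$)
$l{\left(Y \right)} = - \frac{35}{6} + \frac{4 Y}{3}$ ($l{\left(Y \right)} = -5 + \frac{-5 + 8 Y}{6} = -5 + \left(- \frac{5}{6} + \frac{4 Y}{3}\right) = - \frac{35}{6} + \frac{4 Y}{3}$)
$k = -1543178$ ($k = \left(-854\right) 1807 = -1543178$)
$\frac{G}{l{\left(75 \right)}} + \frac{k}{6474} = - \frac{31071}{- \frac{35}{6} + \frac{4}{3} \cdot 75} - \frac{1543178}{6474} = - \frac{31071}{- \frac{35}{6} + 100} - \frac{59353}{249} = - \frac{31071}{\frac{565}{6}} - \frac{59353}{249} = \left(-31071\right) \frac{6}{565} - \frac{59353}{249} = - \frac{186426}{565} - \frac{59353}{249} = - \frac{79954519}{140685}$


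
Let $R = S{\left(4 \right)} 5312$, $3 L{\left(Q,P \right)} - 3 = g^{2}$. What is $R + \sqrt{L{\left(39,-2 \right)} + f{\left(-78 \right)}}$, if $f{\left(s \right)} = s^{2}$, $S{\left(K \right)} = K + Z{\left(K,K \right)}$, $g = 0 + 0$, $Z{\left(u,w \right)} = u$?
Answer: $42496 + \sqrt{6085} \approx 42574.0$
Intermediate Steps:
$g = 0$
$L{\left(Q,P \right)} = 1$ ($L{\left(Q,P \right)} = 1 + \frac{0^{2}}{3} = 1 + \frac{1}{3} \cdot 0 = 1 + 0 = 1$)
$S{\left(K \right)} = 2 K$ ($S{\left(K \right)} = K + K = 2 K$)
$R = 42496$ ($R = 2 \cdot 4 \cdot 5312 = 8 \cdot 5312 = 42496$)
$R + \sqrt{L{\left(39,-2 \right)} + f{\left(-78 \right)}} = 42496 + \sqrt{1 + \left(-78\right)^{2}} = 42496 + \sqrt{1 + 6084} = 42496 + \sqrt{6085}$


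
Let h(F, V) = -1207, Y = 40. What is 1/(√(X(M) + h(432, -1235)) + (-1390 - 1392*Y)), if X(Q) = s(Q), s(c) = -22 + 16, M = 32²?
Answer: -57070/3256986113 - I*√1213/3256986113 ≈ -1.7522e-5 - 1.0693e-8*I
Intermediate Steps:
M = 1024
s(c) = -6
X(Q) = -6
1/(√(X(M) + h(432, -1235)) + (-1390 - 1392*Y)) = 1/(√(-6 - 1207) + (-1390 - 1392*40)) = 1/(√(-1213) + (-1390 - 55680)) = 1/(I*√1213 - 57070) = 1/(-57070 + I*√1213)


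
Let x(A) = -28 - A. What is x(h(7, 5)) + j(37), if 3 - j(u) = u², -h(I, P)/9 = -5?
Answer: -1439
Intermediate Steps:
h(I, P) = 45 (h(I, P) = -9*(-5) = 45)
j(u) = 3 - u²
x(h(7, 5)) + j(37) = (-28 - 1*45) + (3 - 1*37²) = (-28 - 45) + (3 - 1*1369) = -73 + (3 - 1369) = -73 - 1366 = -1439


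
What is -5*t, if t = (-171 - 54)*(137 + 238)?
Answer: 421875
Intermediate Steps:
t = -84375 (t = -225*375 = -84375)
-5*t = -5*(-84375) = 421875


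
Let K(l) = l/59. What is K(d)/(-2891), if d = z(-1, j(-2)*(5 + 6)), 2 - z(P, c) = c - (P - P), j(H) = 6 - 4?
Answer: 20/170569 ≈ 0.00011725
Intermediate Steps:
j(H) = 2
z(P, c) = 2 - c (z(P, c) = 2 - (c - (P - P)) = 2 - (c - 1*0) = 2 - (c + 0) = 2 - c)
d = -20 (d = 2 - 2*(5 + 6) = 2 - 2*11 = 2 - 1*22 = 2 - 22 = -20)
K(l) = l/59 (K(l) = l*(1/59) = l/59)
K(d)/(-2891) = ((1/59)*(-20))/(-2891) = -20/59*(-1/2891) = 20/170569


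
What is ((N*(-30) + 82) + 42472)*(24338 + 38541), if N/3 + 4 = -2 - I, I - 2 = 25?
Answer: 2862503596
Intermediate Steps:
I = 27 (I = 2 + 25 = 27)
N = -99 (N = -12 + 3*(-2 - 1*27) = -12 + 3*(-2 - 27) = -12 + 3*(-29) = -12 - 87 = -99)
((N*(-30) + 82) + 42472)*(24338 + 38541) = ((-99*(-30) + 82) + 42472)*(24338 + 38541) = ((2970 + 82) + 42472)*62879 = (3052 + 42472)*62879 = 45524*62879 = 2862503596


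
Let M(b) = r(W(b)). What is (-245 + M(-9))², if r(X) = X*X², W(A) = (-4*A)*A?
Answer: 1156848047475961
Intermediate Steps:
W(A) = -4*A²
r(X) = X³
M(b) = -64*b⁶ (M(b) = (-4*b²)³ = -64*b⁶)
(-245 + M(-9))² = (-245 - 64*(-9)⁶)² = (-245 - 64*531441)² = (-245 - 34012224)² = (-34012469)² = 1156848047475961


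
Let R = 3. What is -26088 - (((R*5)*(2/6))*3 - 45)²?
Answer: -26988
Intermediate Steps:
-26088 - (((R*5)*(2/6))*3 - 45)² = -26088 - (((3*5)*(2/6))*3 - 45)² = -26088 - ((15*(2*(⅙)))*3 - 45)² = -26088 - ((15*(⅓))*3 - 45)² = -26088 - (5*3 - 45)² = -26088 - (15 - 45)² = -26088 - 1*(-30)² = -26088 - 1*900 = -26088 - 900 = -26988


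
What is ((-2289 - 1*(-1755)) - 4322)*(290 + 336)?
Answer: -3039856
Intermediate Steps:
((-2289 - 1*(-1755)) - 4322)*(290 + 336) = ((-2289 + 1755) - 4322)*626 = (-534 - 4322)*626 = -4856*626 = -3039856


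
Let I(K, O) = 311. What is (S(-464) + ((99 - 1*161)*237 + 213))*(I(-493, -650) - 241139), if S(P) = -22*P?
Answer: 1029058044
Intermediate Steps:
(S(-464) + ((99 - 1*161)*237 + 213))*(I(-493, -650) - 241139) = (-22*(-464) + ((99 - 1*161)*237 + 213))*(311 - 241139) = (10208 + ((99 - 161)*237 + 213))*(-240828) = (10208 + (-62*237 + 213))*(-240828) = (10208 + (-14694 + 213))*(-240828) = (10208 - 14481)*(-240828) = -4273*(-240828) = 1029058044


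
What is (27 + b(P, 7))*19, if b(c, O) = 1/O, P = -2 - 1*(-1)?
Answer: 3610/7 ≈ 515.71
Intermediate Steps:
P = -1 (P = -2 + 1 = -1)
(27 + b(P, 7))*19 = (27 + 1/7)*19 = (27 + ⅐)*19 = (190/7)*19 = 3610/7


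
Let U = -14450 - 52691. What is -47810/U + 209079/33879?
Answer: 5219176043/758223313 ≈ 6.8834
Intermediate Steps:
U = -67141
-47810/U + 209079/33879 = -47810/(-67141) + 209079/33879 = -47810*(-1/67141) + 209079*(1/33879) = 47810/67141 + 69693/11293 = 5219176043/758223313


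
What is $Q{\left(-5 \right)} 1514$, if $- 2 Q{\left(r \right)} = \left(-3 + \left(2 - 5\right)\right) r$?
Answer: $-22710$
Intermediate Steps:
$Q{\left(r \right)} = 3 r$ ($Q{\left(r \right)} = - \frac{\left(-3 + \left(2 - 5\right)\right) r}{2} = - \frac{\left(-3 - 3\right) r}{2} = - \frac{\left(-6\right) r}{2} = 3 r$)
$Q{\left(-5 \right)} 1514 = 3 \left(-5\right) 1514 = \left(-15\right) 1514 = -22710$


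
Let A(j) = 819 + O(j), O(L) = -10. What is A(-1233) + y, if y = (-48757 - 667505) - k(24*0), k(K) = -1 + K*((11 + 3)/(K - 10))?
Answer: -715452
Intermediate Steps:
k(K) = -1 + 14*K/(-10 + K) (k(K) = -1 + K*(14/(-10 + K)) = -1 + 14*K/(-10 + K))
A(j) = 809 (A(j) = 819 - 10 = 809)
y = -716261 (y = (-48757 - 667505) - (10 + 13*(24*0))/(-10 + 24*0) = -716262 - (10 + 13*0)/(-10 + 0) = -716262 - (10 + 0)/(-10) = -716262 - (-1)*10/10 = -716262 - 1*(-1) = -716262 + 1 = -716261)
A(-1233) + y = 809 - 716261 = -715452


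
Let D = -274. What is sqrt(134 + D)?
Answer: 2*I*sqrt(35) ≈ 11.832*I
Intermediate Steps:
sqrt(134 + D) = sqrt(134 - 274) = sqrt(-140) = 2*I*sqrt(35)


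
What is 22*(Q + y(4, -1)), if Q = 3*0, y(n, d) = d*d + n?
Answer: 110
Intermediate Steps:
y(n, d) = n + d² (y(n, d) = d² + n = n + d²)
Q = 0
22*(Q + y(4, -1)) = 22*(0 + (4 + (-1)²)) = 22*(0 + (4 + 1)) = 22*(0 + 5) = 22*5 = 110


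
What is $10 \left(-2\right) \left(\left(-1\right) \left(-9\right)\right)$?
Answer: $-180$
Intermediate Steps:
$10 \left(-2\right) \left(\left(-1\right) \left(-9\right)\right) = \left(-20\right) 9 = -180$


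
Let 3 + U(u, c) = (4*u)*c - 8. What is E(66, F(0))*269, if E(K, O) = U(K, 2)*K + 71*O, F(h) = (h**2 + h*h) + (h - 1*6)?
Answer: 9064224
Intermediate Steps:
U(u, c) = -11 + 4*c*u (U(u, c) = -3 + ((4*u)*c - 8) = -3 + (4*c*u - 8) = -3 + (-8 + 4*c*u) = -11 + 4*c*u)
F(h) = -6 + h + 2*h**2 (F(h) = (h**2 + h**2) + (h - 6) = 2*h**2 + (-6 + h) = -6 + h + 2*h**2)
E(K, O) = 71*O + K*(-11 + 8*K) (E(K, O) = (-11 + 4*2*K)*K + 71*O = (-11 + 8*K)*K + 71*O = K*(-11 + 8*K) + 71*O = 71*O + K*(-11 + 8*K))
E(66, F(0))*269 = (71*(-6 + 0 + 2*0**2) + 66*(-11 + 8*66))*269 = (71*(-6 + 0 + 2*0) + 66*(-11 + 528))*269 = (71*(-6 + 0 + 0) + 66*517)*269 = (71*(-6) + 34122)*269 = (-426 + 34122)*269 = 33696*269 = 9064224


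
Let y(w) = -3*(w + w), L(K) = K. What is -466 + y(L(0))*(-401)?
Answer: -466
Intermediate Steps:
y(w) = -6*w
-466 + y(L(0))*(-401) = -466 - 6*0*(-401) = -466 + 0*(-401) = -466 + 0 = -466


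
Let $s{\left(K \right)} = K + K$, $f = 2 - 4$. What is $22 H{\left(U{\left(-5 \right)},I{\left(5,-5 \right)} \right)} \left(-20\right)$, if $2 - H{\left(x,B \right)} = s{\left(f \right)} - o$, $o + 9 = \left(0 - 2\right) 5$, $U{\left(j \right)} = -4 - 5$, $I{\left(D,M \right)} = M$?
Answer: $5720$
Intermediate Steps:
$f = -2$ ($f = 2 - 4 = -2$)
$U{\left(j \right)} = -9$
$s{\left(K \right)} = 2 K$
$o = -19$ ($o = -9 + \left(0 - 2\right) 5 = -9 - 10 = -19$)
$H{\left(x,B \right)} = -13$ ($H{\left(x,B \right)} = 2 - \left(2 \left(-2\right) - -19\right) = 2 - \left(-4 + 19\right) = 2 - 15 = -13$)
$22 H{\left(U{\left(-5 \right)},I{\left(5,-5 \right)} \right)} \left(-20\right) = 22 \left(-13\right) \left(-20\right) = \left(-286\right) \left(-20\right) = 5720$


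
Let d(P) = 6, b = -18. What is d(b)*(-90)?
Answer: -540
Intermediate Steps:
d(b)*(-90) = 6*(-90) = -540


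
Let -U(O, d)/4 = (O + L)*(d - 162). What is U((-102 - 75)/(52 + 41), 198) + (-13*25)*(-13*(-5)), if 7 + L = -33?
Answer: -467819/31 ≈ -15091.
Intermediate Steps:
L = -40 (L = -7 - 33 = -40)
U(O, d) = -4*(-162 + d)*(-40 + O) (U(O, d) = -4*(O - 40)*(d - 162) = -4*(-40 + O)*(-162 + d) = -4*(-162 + d)*(-40 + O))
U((-102 - 75)/(52 + 41), 198) + (-13*25)*(-13*(-5)) = (-25920 + 160*198 + 648*((-102 - 75)/(52 + 41)) - 4*(-102 - 75)/(52 + 41)*198) + (-13*25)*(-13*(-5)) = (-25920 + 31680 + 648*(-177/93) - 4*(-177/93)*198) - 325*65 = (-25920 + 31680 + 648*(-177*1/93) - 4*(-177*1/93)*198) - 21125 = (-25920 + 31680 + 648*(-59/31) - 4*(-59/31)*198) - 21125 = (-25920 + 31680 - 38232/31 + 46728/31) - 21125 = 187056/31 - 21125 = -467819/31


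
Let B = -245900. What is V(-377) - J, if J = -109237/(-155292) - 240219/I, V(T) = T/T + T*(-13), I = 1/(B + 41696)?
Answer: -7617643418405245/155292 ≈ -4.9054e+10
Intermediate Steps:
I = -1/204204 (I = 1/(-245900 + 41696) = 1/(-204204) = -1/204204 ≈ -4.8971e-6)
V(T) = 1 - 13*T
J = 7617644179646629/155292 (J = -109237/(-155292) - 240219/(-1/204204) = -109237*(-1/155292) - 240219*(-204204) = 109237/155292 + 49053680676 = 7617644179646629/155292 ≈ 4.9054e+10)
V(-377) - J = (1 - 13*(-377)) - 1*7617644179646629/155292 = (1 + 4901) - 7617644179646629/155292 = 4902 - 7617644179646629/155292 = -7617643418405245/155292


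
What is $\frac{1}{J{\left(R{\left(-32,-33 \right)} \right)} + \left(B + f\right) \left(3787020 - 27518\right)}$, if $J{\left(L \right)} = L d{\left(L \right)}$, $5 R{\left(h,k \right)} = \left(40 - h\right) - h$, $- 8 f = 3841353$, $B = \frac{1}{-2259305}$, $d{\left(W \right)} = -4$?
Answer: $- \frac{9037220}{16313960497115258127} \approx -5.5396 \cdot 10^{-13}$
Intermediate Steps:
$B = - \frac{1}{2259305} \approx -4.4261 \cdot 10^{-7}$
$f = - \frac{3841353}{8}$ ($f = \left(- \frac{1}{8}\right) 3841353 = - \frac{3841353}{8} \approx -4.8017 \cdot 10^{5}$)
$R{\left(h,k \right)} = 8 - \frac{2 h}{5}$ ($R{\left(h,k \right)} = \frac{\left(40 - h\right) - h}{5} = \frac{40 - 2 h}{5} = 8 - \frac{2 h}{5}$)
$J{\left(L \right)} = - 4 L$ ($J{\left(L \right)} = L \left(-4\right) = - 4 L$)
$\frac{1}{J{\left(R{\left(-32,-33 \right)} \right)} + \left(B + f\right) \left(3787020 - 27518\right)} = \frac{1}{- 4 \left(8 - - \frac{64}{5}\right) + \left(- \frac{1}{2259305} - \frac{3841353}{8}\right) \left(3787020 - 27518\right)} = \frac{1}{- 4 \left(8 + \frac{64}{5}\right) - \frac{16313960496363361423}{9037220}} = \frac{1}{\left(-4\right) \frac{104}{5} - \frac{16313960496363361423}{9037220}} = \frac{1}{- \frac{416}{5} - \frac{16313960496363361423}{9037220}} = \frac{1}{- \frac{16313960497115258127}{9037220}} = - \frac{9037220}{16313960497115258127}$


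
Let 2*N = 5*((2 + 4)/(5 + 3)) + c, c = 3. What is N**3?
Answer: 19683/512 ≈ 38.443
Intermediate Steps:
N = 27/8 (N = (5*((2 + 4)/(5 + 3)) + 3)/2 = (5*(6/8) + 3)/2 = (5*(6*(1/8)) + 3)/2 = (5*(3/4) + 3)/2 = (15/4 + 3)/2 = (1/2)*(27/4) = 27/8 ≈ 3.3750)
N**3 = (27/8)**3 = 19683/512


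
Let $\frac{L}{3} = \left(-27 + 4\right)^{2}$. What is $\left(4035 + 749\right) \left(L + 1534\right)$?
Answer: $14930864$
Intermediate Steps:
$L = 1587$ ($L = 3 \left(-27 + 4\right)^{2} = 3 \left(-23\right)^{2} = 3 \cdot 529 = 1587$)
$\left(4035 + 749\right) \left(L + 1534\right) = \left(4035 + 749\right) \left(1587 + 1534\right) = 4784 \cdot 3121 = 14930864$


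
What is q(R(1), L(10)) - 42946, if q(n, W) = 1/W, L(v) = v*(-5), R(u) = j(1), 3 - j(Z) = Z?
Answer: -2147301/50 ≈ -42946.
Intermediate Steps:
j(Z) = 3 - Z
R(u) = 2 (R(u) = 3 - 1*1 = 3 - 1 = 2)
L(v) = -5*v
q(R(1), L(10)) - 42946 = 1/(-5*10) - 42946 = 1/(-50) - 42946 = -1/50 - 42946 = -2147301/50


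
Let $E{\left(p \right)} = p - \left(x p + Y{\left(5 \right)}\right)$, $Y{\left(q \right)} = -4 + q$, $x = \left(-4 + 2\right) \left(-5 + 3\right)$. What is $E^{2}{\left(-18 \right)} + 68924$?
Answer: $71733$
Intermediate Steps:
$x = 4$ ($x = \left(-2\right) \left(-2\right) = 4$)
$E{\left(p \right)} = -1 - 3 p$ ($E{\left(p \right)} = p - \left(4 p + \left(-4 + 5\right)\right) = p - \left(4 p + 1\right) = p - \left(1 + 4 p\right) = -1 - 3 p$)
$E^{2}{\left(-18 \right)} + 68924 = \left(-1 - -54\right)^{2} + 68924 = \left(-1 + 54\right)^{2} + 68924 = 53^{2} + 68924 = 2809 + 68924 = 71733$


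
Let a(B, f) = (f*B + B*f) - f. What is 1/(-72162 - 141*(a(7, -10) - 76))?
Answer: -1/43116 ≈ -2.3193e-5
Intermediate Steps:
a(B, f) = -f + 2*B*f (a(B, f) = (B*f + B*f) - f = 2*B*f - f = -f + 2*B*f)
1/(-72162 - 141*(a(7, -10) - 76)) = 1/(-72162 - 141*(-10*(-1 + 2*7) - 76)) = 1/(-72162 - 141*(-10*(-1 + 14) - 76)) = 1/(-72162 - 141*(-10*13 - 76)) = 1/(-72162 - 141*(-130 - 76)) = 1/(-72162 - 141*(-206)) = 1/(-72162 + 29046) = 1/(-43116) = -1/43116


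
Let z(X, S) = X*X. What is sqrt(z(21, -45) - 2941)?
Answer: 50*I ≈ 50.0*I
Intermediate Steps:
z(X, S) = X**2
sqrt(z(21, -45) - 2941) = sqrt(21**2 - 2941) = sqrt(441 - 2941) = sqrt(-2500) = 50*I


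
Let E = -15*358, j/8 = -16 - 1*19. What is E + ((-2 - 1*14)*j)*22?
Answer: 93190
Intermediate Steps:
j = -280 (j = 8*(-16 - 1*19) = 8*(-16 - 19) = 8*(-35) = -280)
E = -5370
E + ((-2 - 1*14)*j)*22 = -5370 + ((-2 - 1*14)*(-280))*22 = -5370 + ((-2 - 14)*(-280))*22 = -5370 - 16*(-280)*22 = -5370 + 4480*22 = -5370 + 98560 = 93190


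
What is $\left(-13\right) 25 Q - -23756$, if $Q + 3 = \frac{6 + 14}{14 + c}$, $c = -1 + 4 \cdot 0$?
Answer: $24231$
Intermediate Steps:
$c = -1$ ($c = -1 + 0 = -1$)
$Q = - \frac{19}{13}$ ($Q = -3 + \frac{6 + 14}{14 - 1} = -3 + \frac{20}{13} = - \frac{19}{13} \approx -1.4615$)
$\left(-13\right) 25 Q - -23756 = \left(-13\right) 25 \left(- \frac{19}{13}\right) - -23756 = \left(-325\right) \left(- \frac{19}{13}\right) + 23756 = 475 + 23756 = 24231$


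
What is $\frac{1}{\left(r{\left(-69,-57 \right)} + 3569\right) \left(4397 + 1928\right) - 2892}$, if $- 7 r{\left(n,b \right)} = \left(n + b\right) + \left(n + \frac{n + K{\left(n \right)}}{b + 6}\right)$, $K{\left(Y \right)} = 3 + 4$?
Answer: $\frac{357}{8120368756} \approx 4.3963 \cdot 10^{-8}$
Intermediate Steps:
$K{\left(Y \right)} = 7$
$r{\left(n,b \right)} = - \frac{2 n}{7} - \frac{b}{7} - \frac{7 + n}{7 \left(6 + b\right)}$ ($r{\left(n,b \right)} = - \frac{\left(n + b\right) + \left(n + \frac{n + 7}{b + 6}\right)}{7} = - \frac{\left(b + n\right) + \left(n + \frac{7 + n}{6 + b}\right)}{7} = - \frac{b + 2 n + \frac{7 + n}{6 + b}}{7} = - \frac{2 n}{7} - \frac{b}{7} - \frac{7 + n}{7 \left(6 + b\right)}$)
$\frac{1}{\left(r{\left(-69,-57 \right)} + 3569\right) \left(4397 + 1928\right) - 2892} = \frac{1}{\left(\frac{-7 - \left(-57\right)^{2} - -897 - -342 - \left(-114\right) \left(-69\right)}{7 \left(6 - 57\right)} + 3569\right) \left(4397 + 1928\right) - 2892} = \frac{1}{\left(\frac{-7 - 3249 + 897 + 342 - 7866}{7 \left(-51\right)} + 3569\right) 6325 - 2892} = \frac{1}{\left(\frac{1}{7} \left(- \frac{1}{51}\right) \left(-7 - 3249 + 897 + 342 - 7866\right) + 3569\right) 6325 - 2892} = \frac{1}{\left(\frac{1}{7} \left(- \frac{1}{51}\right) \left(-9883\right) + 3569\right) 6325 - 2892} = \frac{1}{\left(\frac{9883}{357} + 3569\right) 6325 - 2892} = \frac{1}{\frac{1284016}{357} \cdot 6325 - 2892} = \frac{1}{\frac{8121401200}{357} - 2892} = \frac{1}{\frac{8120368756}{357}} = \frac{357}{8120368756}$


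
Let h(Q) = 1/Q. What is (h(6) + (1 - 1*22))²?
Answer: 15625/36 ≈ 434.03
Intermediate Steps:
h(Q) = 1/Q
(h(6) + (1 - 1*22))² = (1/6 + (1 - 1*22))² = (⅙ + (1 - 22))² = (⅙ - 21)² = (-125/6)² = 15625/36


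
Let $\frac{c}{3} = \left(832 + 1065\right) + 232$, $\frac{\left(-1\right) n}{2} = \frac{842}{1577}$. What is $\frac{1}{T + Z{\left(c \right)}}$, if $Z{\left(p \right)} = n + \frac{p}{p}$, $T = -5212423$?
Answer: $- \frac{1577}{8219991178} \approx -1.9185 \cdot 10^{-7}$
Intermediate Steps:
$n = - \frac{1684}{1577}$ ($n = - 2 \cdot \frac{842}{1577} = - 2 \cdot 842 \cdot \frac{1}{1577} = \left(-2\right) \frac{842}{1577} = - \frac{1684}{1577} \approx -1.0679$)
$c = 6387$ ($c = 3 \left(\left(832 + 1065\right) + 232\right) = 3 \left(1897 + 232\right) = 3 \cdot 2129 = 6387$)
$Z{\left(p \right)} = - \frac{107}{1577}$ ($Z{\left(p \right)} = - \frac{1684}{1577} + \frac{p}{p} = - \frac{1684}{1577} + 1 = - \frac{107}{1577}$)
$\frac{1}{T + Z{\left(c \right)}} = \frac{1}{-5212423 - \frac{107}{1577}} = \frac{1}{- \frac{8219991178}{1577}} = - \frac{1577}{8219991178}$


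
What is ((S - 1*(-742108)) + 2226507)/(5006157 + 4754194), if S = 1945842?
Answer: 4914457/9760351 ≈ 0.50351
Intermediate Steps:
((S - 1*(-742108)) + 2226507)/(5006157 + 4754194) = ((1945842 - 1*(-742108)) + 2226507)/(5006157 + 4754194) = ((1945842 + 742108) + 2226507)/9760351 = (2687950 + 2226507)*(1/9760351) = 4914457*(1/9760351) = 4914457/9760351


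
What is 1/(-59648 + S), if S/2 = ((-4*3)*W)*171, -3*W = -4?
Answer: -1/65120 ≈ -1.5356e-5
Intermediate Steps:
W = 4/3 (W = -1/3*(-4) = 4/3 ≈ 1.3333)
S = -5472 (S = 2*((-4*3*(4/3))*171) = 2*(-12*4/3*171) = 2*(-16*171) = 2*(-2736) = -5472)
1/(-59648 + S) = 1/(-59648 - 5472) = 1/(-65120) = -1/65120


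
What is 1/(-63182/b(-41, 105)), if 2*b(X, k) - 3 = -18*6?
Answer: 15/18052 ≈ 0.00083093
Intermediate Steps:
b(X, k) = -105/2 (b(X, k) = 3/2 + (-18*6)/2 = 3/2 + (½)*(-108) = 3/2 - 54 = -105/2)
1/(-63182/b(-41, 105)) = 1/(-63182/(-105/2)) = 1/(-63182*(-2/105)) = 1/(18052/15) = 15/18052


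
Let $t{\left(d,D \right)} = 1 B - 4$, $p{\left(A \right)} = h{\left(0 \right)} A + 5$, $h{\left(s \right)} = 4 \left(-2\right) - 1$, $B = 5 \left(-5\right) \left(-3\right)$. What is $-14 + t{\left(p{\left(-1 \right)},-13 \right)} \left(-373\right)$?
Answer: $-26497$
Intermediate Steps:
$B = 75$ ($B = \left(-25\right) \left(-3\right) = 75$)
$h{\left(s \right)} = -9$ ($h{\left(s \right)} = -8 - 1 = -9$)
$p{\left(A \right)} = 5 - 9 A$ ($p{\left(A \right)} = - 9 A + 5 = 5 - 9 A$)
$t{\left(d,D \right)} = 71$ ($t{\left(d,D \right)} = 1 \cdot 75 - 4 = 75 - 4 = 71$)
$-14 + t{\left(p{\left(-1 \right)},-13 \right)} \left(-373\right) = -14 + 71 \left(-373\right) = -14 - 26483 = -26497$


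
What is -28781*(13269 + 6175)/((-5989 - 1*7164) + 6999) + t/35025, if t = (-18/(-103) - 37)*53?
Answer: 59378288759701/652971075 ≈ 90936.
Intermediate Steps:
t = -201029/103 (t = (-18*(-1/103) - 37)*53 = (18/103 - 37)*53 = -3793/103*53 = -201029/103 ≈ -1951.7)
-28781*(13269 + 6175)/((-5989 - 1*7164) + 6999) + t/35025 = -28781*(13269 + 6175)/((-5989 - 1*7164) + 6999) - 201029/103/35025 = -28781*19444/((-5989 - 7164) + 6999) - 201029/103*1/35025 = -28781*19444/(-13153 + 6999) - 201029/3607575 = -28781/((-6154*1/19444)) - 201029/3607575 = -28781/(-3077/9722) - 201029/3607575 = -28781*(-9722/3077) - 201029/3607575 = 16459346/181 - 201029/3607575 = 59378288759701/652971075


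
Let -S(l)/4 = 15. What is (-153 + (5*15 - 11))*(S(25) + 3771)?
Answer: -330279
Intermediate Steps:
S(l) = -60 (S(l) = -4*15 = -60)
(-153 + (5*15 - 11))*(S(25) + 3771) = (-153 + (5*15 - 11))*(-60 + 3771) = (-153 + (75 - 11))*3711 = (-153 + 64)*3711 = -89*3711 = -330279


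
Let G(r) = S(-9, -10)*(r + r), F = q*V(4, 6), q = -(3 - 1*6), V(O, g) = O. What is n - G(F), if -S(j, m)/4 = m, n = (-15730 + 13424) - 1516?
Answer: -4782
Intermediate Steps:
q = 3 (q = -(3 - 6) = -1*(-3) = 3)
n = -3822 (n = -2306 - 1516 = -3822)
F = 12 (F = 3*4 = 12)
S(j, m) = -4*m
G(r) = 80*r (G(r) = (-4*(-10))*(r + r) = 40*(2*r) = 80*r)
n - G(F) = -3822 - 80*12 = -3822 - 1*960 = -3822 - 960 = -4782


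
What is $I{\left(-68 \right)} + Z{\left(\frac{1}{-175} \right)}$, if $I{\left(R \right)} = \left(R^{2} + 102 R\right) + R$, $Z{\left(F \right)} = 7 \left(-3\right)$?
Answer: $-2401$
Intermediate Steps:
$Z{\left(F \right)} = -21$
$I{\left(R \right)} = R^{2} + 103 R$
$I{\left(-68 \right)} + Z{\left(\frac{1}{-175} \right)} = - 68 \left(103 - 68\right) - 21 = \left(-68\right) 35 - 21 = -2380 - 21 = -2401$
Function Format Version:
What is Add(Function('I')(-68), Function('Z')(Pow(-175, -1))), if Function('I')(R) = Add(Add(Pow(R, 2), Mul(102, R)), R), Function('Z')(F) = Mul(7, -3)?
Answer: -2401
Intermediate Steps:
Function('Z')(F) = -21
Function('I')(R) = Add(Pow(R, 2), Mul(103, R))
Add(Function('I')(-68), Function('Z')(Pow(-175, -1))) = Add(Mul(-68, Add(103, -68)), -21) = Add(Mul(-68, 35), -21) = Add(-2380, -21) = -2401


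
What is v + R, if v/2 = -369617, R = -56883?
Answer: -796117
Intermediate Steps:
v = -739234 (v = 2*(-369617) = -739234)
v + R = -739234 - 56883 = -796117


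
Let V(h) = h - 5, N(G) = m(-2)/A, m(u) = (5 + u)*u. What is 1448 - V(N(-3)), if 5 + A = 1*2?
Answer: 1451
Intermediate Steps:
A = -3 (A = -5 + 1*2 = -5 + 2 = -3)
m(u) = u*(5 + u)
N(G) = 2 (N(G) = (-2*(5 - 2))/(-3) = -(-2)*3/3 = -⅓*(-6) = 2)
V(h) = -5 + h
1448 - V(N(-3)) = 1448 - (-5 + 2) = 1448 - 1*(-3) = 1448 + 3 = 1451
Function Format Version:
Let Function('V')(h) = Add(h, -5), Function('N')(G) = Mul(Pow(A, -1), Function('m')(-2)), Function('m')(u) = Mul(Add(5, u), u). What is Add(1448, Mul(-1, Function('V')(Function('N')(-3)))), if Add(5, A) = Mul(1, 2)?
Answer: 1451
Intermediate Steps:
A = -3 (A = Add(-5, Mul(1, 2)) = Add(-5, 2) = -3)
Function('m')(u) = Mul(u, Add(5, u))
Function('N')(G) = 2 (Function('N')(G) = Mul(Pow(-3, -1), Mul(-2, Add(5, -2))) = Mul(Rational(-1, 3), Mul(-2, 3)) = Mul(Rational(-1, 3), -6) = 2)
Function('V')(h) = Add(-5, h)
Add(1448, Mul(-1, Function('V')(Function('N')(-3)))) = Add(1448, Mul(-1, Add(-5, 2))) = Add(1448, Mul(-1, -3)) = Add(1448, 3) = 1451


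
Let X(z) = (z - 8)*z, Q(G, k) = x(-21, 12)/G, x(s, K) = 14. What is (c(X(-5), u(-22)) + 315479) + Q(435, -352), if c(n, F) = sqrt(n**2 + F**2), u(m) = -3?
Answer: 137233379/435 + sqrt(4234) ≈ 3.1554e+5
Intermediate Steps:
Q(G, k) = 14/G
X(z) = z*(-8 + z) (X(z) = (-8 + z)*z = z*(-8 + z))
c(n, F) = sqrt(F**2 + n**2)
(c(X(-5), u(-22)) + 315479) + Q(435, -352) = (sqrt((-3)**2 + (-5*(-8 - 5))**2) + 315479) + 14/435 = (sqrt(9 + (-5*(-13))**2) + 315479) + 14*(1/435) = (sqrt(9 + 65**2) + 315479) + 14/435 = (sqrt(9 + 4225) + 315479) + 14/435 = (sqrt(4234) + 315479) + 14/435 = (315479 + sqrt(4234)) + 14/435 = 137233379/435 + sqrt(4234)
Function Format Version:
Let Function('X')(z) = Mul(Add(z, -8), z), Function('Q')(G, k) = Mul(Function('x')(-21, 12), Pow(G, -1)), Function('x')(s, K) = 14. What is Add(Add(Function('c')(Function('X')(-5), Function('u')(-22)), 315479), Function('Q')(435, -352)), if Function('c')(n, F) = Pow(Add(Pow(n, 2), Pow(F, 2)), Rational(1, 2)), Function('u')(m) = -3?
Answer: Add(Rational(137233379, 435), Pow(4234, Rational(1, 2))) ≈ 3.1554e+5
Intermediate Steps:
Function('Q')(G, k) = Mul(14, Pow(G, -1))
Function('X')(z) = Mul(z, Add(-8, z)) (Function('X')(z) = Mul(Add(-8, z), z) = Mul(z, Add(-8, z)))
Function('c')(n, F) = Pow(Add(Pow(F, 2), Pow(n, 2)), Rational(1, 2))
Add(Add(Function('c')(Function('X')(-5), Function('u')(-22)), 315479), Function('Q')(435, -352)) = Add(Add(Pow(Add(Pow(-3, 2), Pow(Mul(-5, Add(-8, -5)), 2)), Rational(1, 2)), 315479), Mul(14, Pow(435, -1))) = Add(Add(Pow(Add(9, Pow(Mul(-5, -13), 2)), Rational(1, 2)), 315479), Mul(14, Rational(1, 435))) = Add(Add(Pow(Add(9, Pow(65, 2)), Rational(1, 2)), 315479), Rational(14, 435)) = Add(Add(Pow(Add(9, 4225), Rational(1, 2)), 315479), Rational(14, 435)) = Add(Add(Pow(4234, Rational(1, 2)), 315479), Rational(14, 435)) = Add(Add(315479, Pow(4234, Rational(1, 2))), Rational(14, 435)) = Add(Rational(137233379, 435), Pow(4234, Rational(1, 2)))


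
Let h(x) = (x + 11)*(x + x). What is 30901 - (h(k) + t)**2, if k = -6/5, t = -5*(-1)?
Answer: 19098756/625 ≈ 30558.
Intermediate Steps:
t = 5
k = -6/5 (k = -6*1/5 = -6/5 ≈ -1.2000)
h(x) = 2*x*(11 + x) (h(x) = (11 + x)*(2*x) = 2*x*(11 + x))
30901 - (h(k) + t)**2 = 30901 - (2*(-6/5)*(11 - 6/5) + 5)**2 = 30901 - (2*(-6/5)*(49/5) + 5)**2 = 30901 - (-588/25 + 5)**2 = 30901 - (-463/25)**2 = 30901 - 1*214369/625 = 30901 - 214369/625 = 19098756/625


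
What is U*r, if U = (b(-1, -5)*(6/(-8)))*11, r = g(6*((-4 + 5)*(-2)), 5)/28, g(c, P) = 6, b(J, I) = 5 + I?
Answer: 0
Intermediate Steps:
r = 3/14 (r = 6/28 = 6*(1/28) = 3/14 ≈ 0.21429)
U = 0 (U = ((5 - 5)*(6/(-8)))*11 = (0*(6*(-⅛)))*11 = (0*(-¾))*11 = 0*11 = 0)
U*r = 0*(3/14) = 0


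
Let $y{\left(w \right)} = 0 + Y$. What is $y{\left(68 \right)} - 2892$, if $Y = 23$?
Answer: $-2869$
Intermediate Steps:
$y{\left(w \right)} = 23$ ($y{\left(w \right)} = 0 + 23 = 23$)
$y{\left(68 \right)} - 2892 = 23 - 2892 = -2869$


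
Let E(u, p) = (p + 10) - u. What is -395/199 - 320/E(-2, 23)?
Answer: -15501/1393 ≈ -11.128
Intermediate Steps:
E(u, p) = 10 + p - u (E(u, p) = (10 + p) - u = 10 + p - u)
-395/199 - 320/E(-2, 23) = -395/199 - 320/(10 + 23 - 1*(-2)) = -395*1/199 - 320/(10 + 23 + 2) = -395/199 - 320/35 = -395/199 - 320*1/35 = -395/199 - 64/7 = -15501/1393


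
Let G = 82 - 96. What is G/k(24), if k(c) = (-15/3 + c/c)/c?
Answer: 84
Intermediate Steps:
k(c) = -4/c (k(c) = (-15*⅓ + 1)/c = (-5 + 1)/c = -4/c)
G = -14
G/k(24) = -14/((-4/24)) = -14/((-4*1/24)) = -14/(-⅙) = -14*(-6) = 84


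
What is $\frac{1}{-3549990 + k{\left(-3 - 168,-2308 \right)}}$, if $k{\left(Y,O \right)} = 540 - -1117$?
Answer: $- \frac{1}{3548333} \approx -2.8182 \cdot 10^{-7}$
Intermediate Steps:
$k{\left(Y,O \right)} = 1657$ ($k{\left(Y,O \right)} = 540 + 1117 = 1657$)
$\frac{1}{-3549990 + k{\left(-3 - 168,-2308 \right)}} = \frac{1}{-3549990 + 1657} = \frac{1}{-3548333} = - \frac{1}{3548333}$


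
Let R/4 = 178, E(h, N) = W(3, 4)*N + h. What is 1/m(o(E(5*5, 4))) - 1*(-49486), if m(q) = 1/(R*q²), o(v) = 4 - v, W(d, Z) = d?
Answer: 824854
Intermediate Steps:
E(h, N) = h + 3*N (E(h, N) = 3*N + h = h + 3*N)
R = 712 (R = 4*178 = 712)
m(q) = 1/(712*q²)
1/m(o(E(5*5, 4))) - 1*(-49486) = 1/(1/(712*(4 - (5*5 + 3*4))²)) - 1*(-49486) = 1/(1/(712*(4 - (25 + 12))²)) + 49486 = 1/(1/(712*(4 - 1*37)²)) + 49486 = 1/(1/(712*(4 - 37)²)) + 49486 = 1/((1/712)/(-33)²) + 49486 = 1/((1/712)*(1/1089)) + 49486 = 1/(1/775368) + 49486 = 775368 + 49486 = 824854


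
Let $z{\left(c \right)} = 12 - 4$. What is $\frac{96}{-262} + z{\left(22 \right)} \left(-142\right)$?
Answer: $- \frac{148864}{131} \approx -1136.4$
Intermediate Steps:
$z{\left(c \right)} = 8$ ($z{\left(c \right)} = 12 - 4 = 8$)
$\frac{96}{-262} + z{\left(22 \right)} \left(-142\right) = \frac{96}{-262} + 8 \left(-142\right) = 96 \left(- \frac{1}{262}\right) - 1136 = - \frac{48}{131} - 1136 = - \frac{148864}{131}$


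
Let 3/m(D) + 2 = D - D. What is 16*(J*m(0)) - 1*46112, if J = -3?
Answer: -46040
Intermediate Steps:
m(D) = -3/2 (m(D) = 3/(-2 + (D - D)) = 3/(-2 + 0) = 3/(-2) = 3*(-1/2) = -3/2)
16*(J*m(0)) - 1*46112 = 16*(-3*(-3/2)) - 1*46112 = 16*(9/2) - 46112 = 72 - 46112 = -46040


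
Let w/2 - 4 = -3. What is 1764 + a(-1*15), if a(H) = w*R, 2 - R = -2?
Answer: 1772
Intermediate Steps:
R = 4 (R = 2 - 1*(-2) = 2 + 2 = 4)
w = 2 (w = 8 + 2*(-3) = 8 - 6 = 2)
a(H) = 8 (a(H) = 2*4 = 8)
1764 + a(-1*15) = 1764 + 8 = 1772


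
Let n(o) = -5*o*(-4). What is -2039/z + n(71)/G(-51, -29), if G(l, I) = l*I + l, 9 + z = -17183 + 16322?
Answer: 115197/34510 ≈ 3.3381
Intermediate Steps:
z = -870 (z = -9 + (-17183 + 16322) = -9 - 861 = -870)
G(l, I) = l + I*l (G(l, I) = I*l + l = l + I*l)
n(o) = 20*o
-2039/z + n(71)/G(-51, -29) = -2039/(-870) + (20*71)/((-51*(1 - 29))) = -2039*(-1/870) + 1420/((-51*(-28))) = 2039/870 + 1420/1428 = 2039/870 + 1420*(1/1428) = 2039/870 + 355/357 = 115197/34510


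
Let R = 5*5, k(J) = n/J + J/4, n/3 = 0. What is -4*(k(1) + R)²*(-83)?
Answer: 846683/4 ≈ 2.1167e+5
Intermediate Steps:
n = 0 (n = 3*0 = 0)
k(J) = J/4 (k(J) = 0/J + J/4 = 0 + J*(¼) = 0 + J/4 = J/4)
R = 25
-4*(k(1) + R)²*(-83) = -4*((¼)*1 + 25)²*(-83) = -4*(¼ + 25)²*(-83) = -4*(101/4)²*(-83) = -4*10201/16*(-83) = -10201/4*(-83) = 846683/4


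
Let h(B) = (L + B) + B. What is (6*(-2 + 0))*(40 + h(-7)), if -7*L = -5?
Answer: -2244/7 ≈ -320.57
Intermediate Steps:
L = 5/7 (L = -⅐*(-5) = 5/7 ≈ 0.71429)
h(B) = 5/7 + 2*B (h(B) = (5/7 + B) + B = 5/7 + 2*B)
(6*(-2 + 0))*(40 + h(-7)) = (6*(-2 + 0))*(40 + (5/7 + 2*(-7))) = (6*(-2))*(40 + (5/7 - 14)) = -12*(40 - 93/7) = -12*187/7 = -2244/7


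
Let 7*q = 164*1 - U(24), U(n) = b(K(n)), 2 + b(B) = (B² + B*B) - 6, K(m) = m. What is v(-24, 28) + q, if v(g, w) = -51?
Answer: -191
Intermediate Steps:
b(B) = -8 + 2*B² (b(B) = -2 + ((B² + B*B) - 6) = -2 + ((B² + B²) - 6) = -2 + (2*B² - 6) = -2 + (-6 + 2*B²) = -8 + 2*B²)
U(n) = -8 + 2*n²
q = -140 (q = (164*1 - (-8 + 2*24²))/7 = (164 - (-8 + 2*576))/7 = (164 - (-8 + 1152))/7 = (164 - 1*1144)/7 = (164 - 1144)/7 = (⅐)*(-980) = -140)
v(-24, 28) + q = -51 - 140 = -191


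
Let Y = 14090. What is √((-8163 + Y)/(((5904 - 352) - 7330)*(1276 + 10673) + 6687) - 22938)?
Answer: I*√10346864372902444695/21238635 ≈ 151.45*I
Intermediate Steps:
√((-8163 + Y)/(((5904 - 352) - 7330)*(1276 + 10673) + 6687) - 22938) = √((-8163 + 14090)/(((5904 - 352) - 7330)*(1276 + 10673) + 6687) - 22938) = √(5927/((5552 - 7330)*11949 + 6687) - 22938) = √(5927/(-1778*11949 + 6687) - 22938) = √(5927/(-21245322 + 6687) - 22938) = √(5927/(-21238635) - 22938) = √(5927*(-1/21238635) - 22938) = √(-5927/21238635 - 22938) = √(-487171815557/21238635) = I*√10346864372902444695/21238635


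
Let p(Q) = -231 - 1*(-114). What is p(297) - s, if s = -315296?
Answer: 315179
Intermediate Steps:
p(Q) = -117 (p(Q) = -231 + 114 = -117)
p(297) - s = -117 - 1*(-315296) = -117 + 315296 = 315179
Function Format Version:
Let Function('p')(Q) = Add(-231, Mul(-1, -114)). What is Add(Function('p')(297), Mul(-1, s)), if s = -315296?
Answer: 315179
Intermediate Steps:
Function('p')(Q) = -117 (Function('p')(Q) = Add(-231, 114) = -117)
Add(Function('p')(297), Mul(-1, s)) = Add(-117, Mul(-1, -315296)) = Add(-117, 315296) = 315179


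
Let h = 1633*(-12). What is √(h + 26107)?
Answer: √6511 ≈ 80.691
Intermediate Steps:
h = -19596
√(h + 26107) = √(-19596 + 26107) = √6511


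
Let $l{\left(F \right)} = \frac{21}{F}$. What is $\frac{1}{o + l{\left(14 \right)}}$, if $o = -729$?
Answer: $- \frac{2}{1455} \approx -0.0013746$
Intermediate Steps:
$\frac{1}{o + l{\left(14 \right)}} = \frac{1}{-729 + \frac{21}{14}} = \frac{1}{-729 + 21 \cdot \frac{1}{14}} = \frac{1}{-729 + \frac{3}{2}} = \frac{1}{- \frac{1455}{2}} = - \frac{2}{1455}$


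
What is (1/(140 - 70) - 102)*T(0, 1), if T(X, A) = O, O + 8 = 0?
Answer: 28556/35 ≈ 815.89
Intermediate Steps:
O = -8 (O = -8 + 0 = -8)
T(X, A) = -8
(1/(140 - 70) - 102)*T(0, 1) = (1/(140 - 70) - 102)*(-8) = (1/70 - 102)*(-8) = -7139/70*(-8) = 28556/35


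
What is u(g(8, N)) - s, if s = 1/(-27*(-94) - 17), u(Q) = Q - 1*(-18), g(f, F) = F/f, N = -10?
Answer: 168903/10084 ≈ 16.750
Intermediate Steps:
u(Q) = 18 + Q (u(Q) = Q + 18 = 18 + Q)
s = 1/2521 (s = 1/(2538 - 17) = 1/2521 ≈ 0.00039667)
u(g(8, N)) - s = (18 - 10/8) - 1*1/2521 = (18 - 10*1/8) - 1/2521 = (18 - 5/4) - 1/2521 = 67/4 - 1/2521 = 168903/10084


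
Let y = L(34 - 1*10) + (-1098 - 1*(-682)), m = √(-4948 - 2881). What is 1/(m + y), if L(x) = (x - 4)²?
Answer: -16/8085 - I*√7829/8085 ≈ -0.001979 - 0.010944*I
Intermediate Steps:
m = I*√7829 (m = √(-7829) = I*√7829 ≈ 88.482*I)
L(x) = (-4 + x)²
y = -16 (y = (-4 + (34 - 1*10))² + (-1098 - 1*(-682)) = (-4 + (34 - 10))² + (-1098 + 682) = (-4 + 24)² - 416 = 20² - 416 = 400 - 416 = -16)
1/(m + y) = 1/(I*√7829 - 16) = 1/(-16 + I*√7829)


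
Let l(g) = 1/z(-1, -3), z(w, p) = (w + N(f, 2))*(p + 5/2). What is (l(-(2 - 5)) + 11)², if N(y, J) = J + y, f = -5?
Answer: 529/4 ≈ 132.25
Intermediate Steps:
z(w, p) = (-3 + w)*(5/2 + p) (z(w, p) = (w + (2 - 5))*(p + 5/2) = (w - 3)*(p + 5*(½)) = (-3 + w)*(p + 5/2) = (-3 + w)*(5/2 + p))
l(g) = ½ (l(g) = 1/(-15/2 - 3*(-3) + (5/2)*(-1) - 3*(-1)) = 1/(-15/2 + 9 - 5/2 + 3) = 1/2 = ½)
(l(-(2 - 5)) + 11)² = (½ + 11)² = (23/2)² = 529/4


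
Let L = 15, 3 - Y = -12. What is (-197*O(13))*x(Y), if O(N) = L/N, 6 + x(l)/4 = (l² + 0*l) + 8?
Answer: -2683140/13 ≈ -2.0640e+5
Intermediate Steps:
Y = 15 (Y = 3 - 1*(-12) = 3 + 12 = 15)
x(l) = 8 + 4*l² (x(l) = -24 + 4*((l² + 0*l) + 8) = -24 + 4*((l² + 0) + 8) = -24 + 4*(l² + 8) = -24 + 4*(8 + l²) = -24 + (32 + 4*l²) = 8 + 4*l²)
O(N) = 15/N
(-197*O(13))*x(Y) = (-2955/13)*(8 + 4*15²) = (-2955/13)*(8 + 4*225) = (-197*15/13)*(8 + 900) = -2955/13*908 = -2683140/13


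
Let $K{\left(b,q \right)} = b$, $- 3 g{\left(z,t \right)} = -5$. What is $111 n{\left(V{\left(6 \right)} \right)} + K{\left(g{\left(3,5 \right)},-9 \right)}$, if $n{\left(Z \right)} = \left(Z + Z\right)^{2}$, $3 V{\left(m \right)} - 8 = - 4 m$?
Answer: $12631$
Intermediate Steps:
$g{\left(z,t \right)} = \frac{5}{3}$ ($g{\left(z,t \right)} = \left(- \frac{1}{3}\right) \left(-5\right) = \frac{5}{3}$)
$V{\left(m \right)} = \frac{8}{3} - \frac{4 m}{3}$ ($V{\left(m \right)} = \frac{8}{3} + \frac{\left(-4\right) m}{3} = \frac{8}{3} - \frac{4 m}{3}$)
$n{\left(Z \right)} = 4 Z^{2}$ ($n{\left(Z \right)} = \left(2 Z\right)^{2} = 4 Z^{2}$)
$111 n{\left(V{\left(6 \right)} \right)} + K{\left(g{\left(3,5 \right)},-9 \right)} = 111 \cdot 4 \left(\frac{8}{3} - 8\right)^{2} + \frac{5}{3} = 111 \cdot 4 \left(- \frac{16}{3}\right)^{2} + \frac{5}{3} = 111 \cdot 4 \cdot \frac{256}{9} + \frac{5}{3} = 111 \cdot \frac{1024}{9} + \frac{5}{3} = \frac{37888}{3} + \frac{5}{3} = 12631$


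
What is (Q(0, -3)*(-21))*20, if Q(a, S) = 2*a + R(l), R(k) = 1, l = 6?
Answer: -420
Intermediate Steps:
Q(a, S) = 1 + 2*a (Q(a, S) = 2*a + 1 = 1 + 2*a)
(Q(0, -3)*(-21))*20 = ((1 + 2*0)*(-21))*20 = ((1 + 0)*(-21))*20 = (1*(-21))*20 = -21*20 = -420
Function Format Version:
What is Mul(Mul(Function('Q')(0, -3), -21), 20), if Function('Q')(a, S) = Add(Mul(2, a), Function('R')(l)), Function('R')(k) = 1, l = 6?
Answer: -420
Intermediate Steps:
Function('Q')(a, S) = Add(1, Mul(2, a)) (Function('Q')(a, S) = Add(Mul(2, a), 1) = Add(1, Mul(2, a)))
Mul(Mul(Function('Q')(0, -3), -21), 20) = Mul(Mul(Add(1, Mul(2, 0)), -21), 20) = Mul(Mul(Add(1, 0), -21), 20) = Mul(Mul(1, -21), 20) = Mul(-21, 20) = -420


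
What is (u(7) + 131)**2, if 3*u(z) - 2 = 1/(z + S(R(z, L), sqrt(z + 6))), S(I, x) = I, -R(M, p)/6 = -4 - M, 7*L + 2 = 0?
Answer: 92390544/5329 ≈ 17337.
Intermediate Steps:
L = -2/7 (L = -2/7 + (1/7)*0 = -2/7 + 0 = -2/7 ≈ -0.28571)
R(M, p) = 24 + 6*M (R(M, p) = -6*(-4 - M) = 24 + 6*M)
u(z) = 2/3 + 1/(3*(24 + 7*z)) (u(z) = 2/3 + 1/(3*(z + (24 + 6*z))) = 2/3 + 1/(3*(24 + 7*z)))
(u(7) + 131)**2 = (7*(7 + 2*7)/(3*(24 + 7*7)) + 131)**2 = (7*(7 + 14)/(3*(24 + 49)) + 131)**2 = ((7/3)*21/73 + 131)**2 = ((7/3)*(1/73)*21 + 131)**2 = (49/73 + 131)**2 = (9612/73)**2 = 92390544/5329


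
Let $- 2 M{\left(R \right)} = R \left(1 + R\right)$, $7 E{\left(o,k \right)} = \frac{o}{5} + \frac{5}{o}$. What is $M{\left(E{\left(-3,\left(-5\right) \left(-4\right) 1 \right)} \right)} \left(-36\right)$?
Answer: $- \frac{4828}{1225} \approx -3.9412$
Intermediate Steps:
$E{\left(o,k \right)} = \frac{o}{35} + \frac{5}{7 o}$ ($E{\left(o,k \right)} = \frac{\frac{o}{5} + \frac{5}{o}}{7} = \frac{\frac{5}{o} + \frac{o}{5}}{7} = \frac{o}{35} + \frac{5}{7 o}$)
$M{\left(R \right)} = - \frac{R \left(1 + R\right)}{2}$
$M{\left(E{\left(-3,\left(-5\right) \left(-4\right) 1 \right)} \right)} \left(-36\right) = - \frac{\frac{25 + \left(-3\right)^{2}}{35 \left(-3\right)} \left(1 + \frac{25 + \left(-3\right)^{2}}{35 \left(-3\right)}\right)}{2} \left(-36\right) = - \frac{\frac{1}{35} \left(- \frac{1}{3}\right) \left(25 + 9\right) \left(1 + \frac{1}{35} \left(- \frac{1}{3}\right) \left(25 + 9\right)\right)}{2} \left(-36\right) = - \frac{\frac{1}{35} \left(- \frac{1}{3}\right) 34 \left(1 + \frac{1}{35} \left(- \frac{1}{3}\right) 34\right)}{2} \left(-36\right) = \left(- \frac{1}{2}\right) \left(- \frac{34}{105}\right) \left(1 - \frac{34}{105}\right) \left(-36\right) = \left(- \frac{1}{2}\right) \left(- \frac{34}{105}\right) \frac{71}{105} \left(-36\right) = \frac{1207}{11025} \left(-36\right) = - \frac{4828}{1225}$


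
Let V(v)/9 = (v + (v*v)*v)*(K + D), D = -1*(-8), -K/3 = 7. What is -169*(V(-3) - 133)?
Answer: -570713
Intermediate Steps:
K = -21 (K = -3*7 = -21)
D = 8
V(v) = -117*v - 117*v³ (V(v) = 9*((v + (v*v)*v)*(-21 + 8)) = 9*((v + v²*v)*(-13)) = 9*((v + v³)*(-13)) = 9*(-13*v - 13*v³) = -117*v - 117*v³)
-169*(V(-3) - 133) = -169*(117*(-3)*(-1 - 1*(-3)²) - 133) = -169*(117*(-3)*(-1 - 1*9) - 133) = -169*(117*(-3)*(-1 - 9) - 133) = -169*(117*(-3)*(-10) - 133) = -169*(3510 - 133) = -169*3377 = -570713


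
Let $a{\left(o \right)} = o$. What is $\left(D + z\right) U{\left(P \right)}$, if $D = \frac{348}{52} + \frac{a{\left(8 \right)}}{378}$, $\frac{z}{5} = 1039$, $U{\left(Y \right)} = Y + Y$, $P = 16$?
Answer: $\frac{408979520}{2457} \approx 1.6645 \cdot 10^{5}$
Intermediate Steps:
$U{\left(Y \right)} = 2 Y$
$z = 5195$ ($z = 5 \cdot 1039 = 5195$)
$D = \frac{16495}{2457}$ ($D = \frac{348}{52} + \frac{8}{378} = 348 \cdot \frac{1}{52} + 8 \cdot \frac{1}{378} = \frac{87}{13} + \frac{4}{189} = \frac{16495}{2457} \approx 6.7135$)
$\left(D + z\right) U{\left(P \right)} = \left(\frac{16495}{2457} + 5195\right) 2 \cdot 16 = \frac{12780610}{2457} \cdot 32 = \frac{408979520}{2457}$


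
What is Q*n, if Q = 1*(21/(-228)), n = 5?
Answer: -35/76 ≈ -0.46053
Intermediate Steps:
Q = -7/76 (Q = 1*(21*(-1/228)) = 1*(-7/76) = -7/76 ≈ -0.092105)
Q*n = -7/76*5 = -35/76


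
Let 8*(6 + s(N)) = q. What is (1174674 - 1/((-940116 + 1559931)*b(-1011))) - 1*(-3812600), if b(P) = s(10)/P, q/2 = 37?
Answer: 13395144683358/2685865 ≈ 4.9873e+6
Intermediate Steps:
q = 74 (q = 2*37 = 74)
s(N) = 13/4 (s(N) = -6 + (1/8)*74 = -6 + 37/4 = 13/4)
b(P) = 13/(4*P)
(1174674 - 1/((-940116 + 1559931)*b(-1011))) - 1*(-3812600) = (1174674 - 1/((-940116 + 1559931)*((13/4)/(-1011)))) - 1*(-3812600) = (1174674 - 1/(619815*((13/4)*(-1/1011)))) + 3812600 = (1174674 - 1/(619815*(-13/4044))) + 3812600 = (1174674 - (-4044)/(619815*13)) + 3812600 = (1174674 - 1*(-1348/2685865)) + 3812600 = (1174674 + 1348/2685865) + 3812600 = 3155015784358/2685865 + 3812600 = 13395144683358/2685865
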